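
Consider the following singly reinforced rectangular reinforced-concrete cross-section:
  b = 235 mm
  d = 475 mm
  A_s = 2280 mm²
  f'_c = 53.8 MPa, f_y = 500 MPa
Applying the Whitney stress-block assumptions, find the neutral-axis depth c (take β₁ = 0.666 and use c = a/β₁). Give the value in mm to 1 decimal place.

T = A_s f_y = 2280 × 500 = 1140000 N = 1140 kN.
Setting C = 0.85 f'_c a b equal to T: a = 1140000/(0.85 × 53.8 × 235) = 106.081 mm.
With β₁ = 0.666, c = a/β₁ = 106.081/0.666 = 159.3 mm.

c ≈ 159.3 mm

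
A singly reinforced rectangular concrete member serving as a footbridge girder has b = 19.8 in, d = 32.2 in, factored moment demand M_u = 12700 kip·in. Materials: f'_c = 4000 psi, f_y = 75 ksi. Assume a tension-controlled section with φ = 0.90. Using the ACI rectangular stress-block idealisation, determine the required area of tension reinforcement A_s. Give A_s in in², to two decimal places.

A_s ≈ 6.60 in²

M_n = M_u/φ = 12700/0.90 = 14111.1 kip·in.
From M_n = 0.85 f'_c a b (d − a/2):
a = d − √(d² − 2M_n/(0.85 f'_c b)) = 32.2 − √(32.2² − 2 × 14111.1/(0.85 × 4 × 19.8)) = 7.348 in.
A_s = 0.85 f'_c a b / f_y = 0.85 × 4 × 7.348 × 19.8 / 75 = 6.596 in².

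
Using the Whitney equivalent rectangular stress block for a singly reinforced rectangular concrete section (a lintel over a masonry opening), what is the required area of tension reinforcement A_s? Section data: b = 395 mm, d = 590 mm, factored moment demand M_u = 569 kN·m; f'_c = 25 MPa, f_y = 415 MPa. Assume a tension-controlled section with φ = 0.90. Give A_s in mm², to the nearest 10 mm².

M_n = M_u/φ = 569/0.90 = 632.222 kN·m.
With M_n = 0.85 f'_c a b (d − a/2), solve the quadratic for a:
a = d − √(d² − 2M_n/(0.85 f'_c b)) = 590 − √(590² − 2 × 632.222×10⁶/(0.85 × 25 × 395)) = 145.64 mm.
A_s = 0.85 f'_c a b / f_y = 0.85 × 25 × 145.64 × 395 / 415 = 2945.7 mm².

A_s ≈ 2950 mm²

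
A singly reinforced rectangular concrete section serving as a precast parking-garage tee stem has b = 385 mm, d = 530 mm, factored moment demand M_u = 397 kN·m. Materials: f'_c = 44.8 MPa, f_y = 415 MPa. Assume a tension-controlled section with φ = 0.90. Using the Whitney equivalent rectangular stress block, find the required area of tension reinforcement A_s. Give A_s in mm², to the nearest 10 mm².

A_s ≈ 2130 mm²

M_n = M_u/φ = 397/0.90 = 441.111 kN·m.
With M_n = 0.85 f'_c a b (d − a/2), solve the quadratic for a:
a = d − √(d² − 2M_n/(0.85 f'_c b)) = 530 − √(530² − 2 × 441.111×10⁶/(0.85 × 44.8 × 385)) = 60.19 mm.
A_s = 0.85 f'_c a b / f_y = 0.85 × 44.8 × 60.19 × 385 / 415 = 2126.3 mm².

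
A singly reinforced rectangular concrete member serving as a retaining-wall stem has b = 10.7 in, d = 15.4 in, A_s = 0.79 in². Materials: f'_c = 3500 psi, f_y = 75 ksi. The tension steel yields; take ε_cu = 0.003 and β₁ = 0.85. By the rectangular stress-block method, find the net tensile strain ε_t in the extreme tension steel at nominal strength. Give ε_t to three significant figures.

a = A_s f_y/(0.85 f'_c b) = 1.861 in.
β₁ = 0.85, so c = a/β₁ = 1.861/0.85 = 2.189 in.
From the linear strain diagram with ε_cu = 0.003: ε_t = 0.003 (d − c)/c = 0.003 × (15.4 − 2.189)/2.189 = 0.0181.
Since ε_t ≥ 0.005, the section is tension-controlled.

ε_t ≈ 0.0181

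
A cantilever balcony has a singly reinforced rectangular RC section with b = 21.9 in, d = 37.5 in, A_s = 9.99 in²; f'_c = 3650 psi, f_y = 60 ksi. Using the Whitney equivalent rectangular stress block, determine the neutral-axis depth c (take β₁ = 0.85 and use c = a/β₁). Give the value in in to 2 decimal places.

T = A_s f_y = 9.99 × 60 = 599.4 kips.
a = T/(0.85 f'_c b) = 599.4/(0.85 × 3.65 × 21.9) = 8.8219 in.
With β₁ = 0.85, c = a/β₁ = 8.8219/0.85 = 10.38 in.

c ≈ 10.38 in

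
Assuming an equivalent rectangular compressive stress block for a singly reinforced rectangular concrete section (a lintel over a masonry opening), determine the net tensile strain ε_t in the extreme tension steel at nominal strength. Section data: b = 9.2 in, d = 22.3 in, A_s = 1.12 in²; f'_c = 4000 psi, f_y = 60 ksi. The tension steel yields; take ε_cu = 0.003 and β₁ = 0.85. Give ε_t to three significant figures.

ε_t ≈ 0.0235

a = A_s f_y/(0.85 f'_c b) = 2.148 in.
β₁ = 0.85, so c = a/β₁ = 2.148/0.85 = 2.527 in.
From the linear strain diagram with ε_cu = 0.003: ε_t = 0.003 (d − c)/c = 0.003 × (22.3 − 2.527)/2.527 = 0.0235.
Since ε_t ≥ 0.005, the section is tension-controlled.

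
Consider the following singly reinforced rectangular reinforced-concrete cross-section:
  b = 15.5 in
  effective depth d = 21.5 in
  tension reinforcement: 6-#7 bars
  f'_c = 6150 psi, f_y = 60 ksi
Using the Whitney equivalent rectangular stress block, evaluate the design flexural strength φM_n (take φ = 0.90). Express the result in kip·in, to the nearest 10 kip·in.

A_s = 6 × 0.6 = 3.6 in².
T = A_s f_y = 3.6 × 60 = 216 kips.
a = T/(0.85 f'_c b) = 216/(0.85 × 6.15 × 15.5) = 2.666 in.
M_n = T(d − a/2) = 216 × (21.5 − 1.333) = 4356.1 kip·in.
φM_n = 0.90 × 4356.1 = 3920.5 kip·in.

φM_n ≈ 3920 kip·in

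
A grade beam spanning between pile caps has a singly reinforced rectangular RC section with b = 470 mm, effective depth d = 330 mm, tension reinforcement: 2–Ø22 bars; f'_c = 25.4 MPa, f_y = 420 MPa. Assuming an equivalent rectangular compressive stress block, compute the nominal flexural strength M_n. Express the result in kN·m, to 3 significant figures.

M_n ≈ 100 kN·m

A_s = 2 × 380 = 760 mm².
T = A_s f_y = 760 × 420 = 319200 N = 319.2 kN.
From C = T: a = T/(0.85 f'_c b) = 319200/(0.85 × 25.4 × 470) = 31.46 mm.
M_n = T(d − a/2) = 319.2 kN × (330 − 15.73) mm = 100.31 kN·m.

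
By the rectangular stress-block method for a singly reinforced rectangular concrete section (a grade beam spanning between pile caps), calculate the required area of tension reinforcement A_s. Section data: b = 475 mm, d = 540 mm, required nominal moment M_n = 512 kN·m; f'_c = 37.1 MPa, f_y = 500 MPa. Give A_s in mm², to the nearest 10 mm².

A_s ≈ 2020 mm²

With M_n = 0.85 f'_c a b (d − a/2), solve the quadratic for a:
a = d − √(d² − 2M_n/(0.85 f'_c b)) = 540 − √(540² − 2 × 512×10⁶/(0.85 × 37.1 × 475)) = 67.52 mm.
A_s = 0.85 f'_c a b / f_y = 0.85 × 37.1 × 67.52 × 475 / 500 = 2022.8 mm².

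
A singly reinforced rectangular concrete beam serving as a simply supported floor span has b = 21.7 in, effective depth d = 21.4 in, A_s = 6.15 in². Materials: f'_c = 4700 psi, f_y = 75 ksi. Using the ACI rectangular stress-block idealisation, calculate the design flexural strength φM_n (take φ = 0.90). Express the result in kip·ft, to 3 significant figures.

T = A_s f_y = 6.15 × 75 = 461.25 kips.
a = T/(0.85 f'_c b) = 461.25/(0.85 × 4.7 × 21.7) = 5.321 in.
M_n = T(d − a/2) = 461.25 × (21.4 − 2.6605) = 8643.6 kip·in = 8643.6/12 = 720.30 kip·ft.
φM_n = 0.90 × 720.30 = 648.27 kip·ft.

φM_n ≈ 648 kip·ft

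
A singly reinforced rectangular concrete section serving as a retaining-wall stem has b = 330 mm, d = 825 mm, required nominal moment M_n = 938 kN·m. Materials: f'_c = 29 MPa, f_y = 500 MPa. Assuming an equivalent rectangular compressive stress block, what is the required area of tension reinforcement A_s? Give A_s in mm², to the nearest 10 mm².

With M_n = 0.85 f'_c a b (d − a/2), solve the quadratic for a:
a = d − √(d² − 2M_n/(0.85 f'_c b)) = 825 − √(825² − 2 × 938×10⁶/(0.85 × 29 × 330)) = 154.18 mm.
A_s = 0.85 f'_c a b / f_y = 0.85 × 29 × 154.18 × 330 / 500 = 2508.4 mm².

A_s ≈ 2510 mm²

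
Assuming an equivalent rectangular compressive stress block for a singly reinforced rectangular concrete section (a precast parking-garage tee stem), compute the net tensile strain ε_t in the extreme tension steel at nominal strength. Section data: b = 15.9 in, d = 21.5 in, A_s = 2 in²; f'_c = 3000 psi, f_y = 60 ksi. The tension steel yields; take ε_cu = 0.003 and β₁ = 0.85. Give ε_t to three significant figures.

ε_t ≈ 0.0155

a = A_s f_y/(0.85 f'_c b) = 2.960 in.
β₁ = 0.85, so c = a/β₁ = 2.960/0.85 = 3.482 in.
From the linear strain diagram with ε_cu = 0.003: ε_t = 0.003 (d − c)/c = 0.003 × (21.5 − 3.482)/3.482 = 0.0155.
Since ε_t ≥ 0.005, the section is tension-controlled.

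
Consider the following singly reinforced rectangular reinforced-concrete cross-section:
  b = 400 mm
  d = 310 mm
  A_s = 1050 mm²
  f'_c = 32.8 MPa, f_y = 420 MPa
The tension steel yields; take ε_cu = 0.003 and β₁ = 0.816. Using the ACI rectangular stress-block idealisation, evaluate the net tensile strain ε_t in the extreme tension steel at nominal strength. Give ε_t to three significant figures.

a = A_s f_y/(0.85 f'_c b) = 39.54 mm.
β₁ = 0.816, so c = a/β₁ = 39.54/0.816 = 48.46 mm.
From the linear strain diagram with ε_cu = 0.003: ε_t = 0.003 (d − c)/c = 0.003 × (310 − 48.46)/48.46 = 0.0162.
Since ε_t ≥ 0.005, the section is tension-controlled.

ε_t ≈ 0.0162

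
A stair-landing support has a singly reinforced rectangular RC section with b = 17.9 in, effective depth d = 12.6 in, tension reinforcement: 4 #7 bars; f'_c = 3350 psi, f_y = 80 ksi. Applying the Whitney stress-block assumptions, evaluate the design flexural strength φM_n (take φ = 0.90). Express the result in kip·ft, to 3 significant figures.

φM_n ≈ 154 kip·ft

A_s = 4 × 0.6 = 2.4 in².
T = A_s f_y = 2.4 × 80 = 192 kips.
a = T/(0.85 f'_c b) = 192/(0.85 × 3.35 × 17.9) = 3.767 in.
M_n = T(d − a/2) = 192 × (12.6 − 1.8835) = 2057.6 kip·in = 2057.6/12 = 171.47 kip·ft.
φM_n = 0.90 × 171.47 = 154.32 kip·ft.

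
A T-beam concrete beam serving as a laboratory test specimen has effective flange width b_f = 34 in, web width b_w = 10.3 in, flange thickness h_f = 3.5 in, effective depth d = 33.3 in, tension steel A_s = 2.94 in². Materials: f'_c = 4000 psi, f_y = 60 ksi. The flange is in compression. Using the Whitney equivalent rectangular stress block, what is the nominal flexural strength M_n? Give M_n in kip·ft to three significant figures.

M_n ≈ 478 kip·ft

Tension: T = A_s f_y = 2.94 × 60 = 176.4 kips.
Try a within the flange: a = T/(0.85 f'_c b_f) = 176.4/(0.85 × 4 × 34) = 1.526 in.
Since a = 1.526 ≤ h_f = 3.5 in, the stress block lies entirely in the flange; analyse as a rectangular beam of width b_f.
M_n = T(d − a/2) = 176.4 × (33.3 − 0.763) = 5739.5 kip·in.
M_n = 5739.5/12 = 478.29 kip·ft.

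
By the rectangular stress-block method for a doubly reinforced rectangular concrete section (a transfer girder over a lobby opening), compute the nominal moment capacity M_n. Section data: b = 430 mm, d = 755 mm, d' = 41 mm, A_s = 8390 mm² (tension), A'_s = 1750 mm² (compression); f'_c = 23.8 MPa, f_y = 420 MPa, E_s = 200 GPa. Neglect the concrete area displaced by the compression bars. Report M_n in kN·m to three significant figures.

Assume both tension and compression steel yield.
Net tension couple steel: A_s − A'_s = 6640 mm².
a = (A_s − A'_s) f_y / (0.85 f'_c b) = 2788800/(0.85 × 23.8 × 430) = 320.59 mm.
c = a/β₁ = 320.59/0.85 = 377.16 mm; ε'_s = 0.003(c − d')/c = 0.0027 ≥ f_y/E_s = 0.0021, so compression steel does yield.
M_n = (A_s − A'_s) f_y (d − a/2) + A'_s f_y (d − d') = [2788800 × (755 − 160.295) + 735000 × (755 − 41)] × 10⁻⁶ = 1658.51 + 524.79 = 2183.30 kN·m.

M_n ≈ 2180 kN·m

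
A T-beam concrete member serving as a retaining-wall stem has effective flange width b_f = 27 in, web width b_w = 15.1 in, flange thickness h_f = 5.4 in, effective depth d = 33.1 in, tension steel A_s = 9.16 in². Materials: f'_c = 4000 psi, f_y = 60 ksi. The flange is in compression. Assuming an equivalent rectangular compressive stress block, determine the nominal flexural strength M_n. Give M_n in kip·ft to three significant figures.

M_n ≈ 1380 kip·ft

Tension: T = A_s f_y = 9.16 × 60 = 549.6 kips.
Try a within the flange: a = T/(0.85 f'_c b_f) = 549.6/(0.85 × 4 × 27) = 5.987 in.
a = 5.987 > h_f = 5.4 in: the block extends into the web. Split into flange-overhang and web parts.
C_f = 0.85 f'_c (b_f − b_w) h_f = 0.85 × 4 × (27 − 15.1) × 5.4 = 218.5 kips.
Remaining web compression depth: a_w = (T − C_f)/(0.85 f'_c b_w) = (549.6 − 218.5)/(0.85 × 4 × 15.1) = 6.449 in.
M_n = C_f(d − h_f/2) + (T − C_f)(d − a_w/2) = 218.5 × (33.1 − 2.7) + 331.1 × (33.1 − 3.2245) = 6642.4 + 9891.8 = 16534.2 kip·in.
M_n = 16534.2/12 = 1377.85 kip·ft.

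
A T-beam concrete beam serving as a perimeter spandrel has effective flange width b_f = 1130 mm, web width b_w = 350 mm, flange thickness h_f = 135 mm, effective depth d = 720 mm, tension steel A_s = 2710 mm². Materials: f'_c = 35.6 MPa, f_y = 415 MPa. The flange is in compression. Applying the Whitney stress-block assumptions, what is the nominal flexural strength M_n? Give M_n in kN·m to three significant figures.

M_n ≈ 791 kN·m

Tension: T = A_s f_y = 2710 × 415 = 1124650 N.
Try a within the flange: a = T/(0.85 f'_c b_f) = 1124650/(0.85 × 35.6 × 1130) = 32.89 mm.
Since a = 32.89 ≤ h_f = 135 mm, the stress block lies entirely in the flange; analyse as a rectangular beam of width b_f.
M_n = T(d − a/2) = 1124650 × (720 − 16.445) = 791.25 × 10⁶ N·mm.
M_n = 791.25 kN·m.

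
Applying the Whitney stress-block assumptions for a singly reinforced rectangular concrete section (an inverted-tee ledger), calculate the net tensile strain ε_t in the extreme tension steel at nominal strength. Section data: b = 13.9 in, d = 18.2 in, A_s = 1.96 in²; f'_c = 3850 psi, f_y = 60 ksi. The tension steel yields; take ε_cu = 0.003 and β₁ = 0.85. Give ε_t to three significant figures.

a = A_s f_y/(0.85 f'_c b) = 2.585 in.
β₁ = 0.85, so c = a/β₁ = 2.585/0.85 = 3.041 in.
From the linear strain diagram with ε_cu = 0.003: ε_t = 0.003 (d − c)/c = 0.003 × (18.2 − 3.041)/3.041 = 0.0150.
Since ε_t ≥ 0.005, the section is tension-controlled.

ε_t ≈ 0.0150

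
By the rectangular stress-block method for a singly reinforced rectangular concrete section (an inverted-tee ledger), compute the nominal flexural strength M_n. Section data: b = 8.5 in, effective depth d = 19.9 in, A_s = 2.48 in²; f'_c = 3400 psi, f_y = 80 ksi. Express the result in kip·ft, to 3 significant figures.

T = A_s f_y = 2.48 × 80 = 198.4 kips.
a = T/(0.85 f'_c b) = 198.4/(0.85 × 3.4 × 8.5) = 8.077 in.
M_n = T(d − a/2) = 198.4 × (19.9 − 4.0385) = 3146.9 kip·in = 3146.9/12 = 262.24 kip·ft.

M_n ≈ 262 kip·ft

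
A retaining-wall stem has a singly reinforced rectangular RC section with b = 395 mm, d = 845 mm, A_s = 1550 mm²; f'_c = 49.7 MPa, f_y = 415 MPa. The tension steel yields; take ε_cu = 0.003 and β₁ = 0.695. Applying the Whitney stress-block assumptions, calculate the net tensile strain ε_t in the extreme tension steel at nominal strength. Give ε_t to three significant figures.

a = A_s f_y/(0.85 f'_c b) = 38.55 mm.
β₁ = 0.695, so c = a/β₁ = 38.55/0.695 = 55.47 mm.
From the linear strain diagram with ε_cu = 0.003: ε_t = 0.003 (d − c)/c = 0.003 × (845 − 55.47)/55.47 = 0.0427.
Since ε_t ≥ 0.005, the section is tension-controlled.

ε_t ≈ 0.0427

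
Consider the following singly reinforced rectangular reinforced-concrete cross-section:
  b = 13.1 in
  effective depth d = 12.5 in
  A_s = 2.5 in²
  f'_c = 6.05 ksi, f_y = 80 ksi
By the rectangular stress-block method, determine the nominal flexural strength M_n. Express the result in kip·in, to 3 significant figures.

M_n ≈ 2200 kip·in

T = A_s f_y = 2.5 × 80 = 200 kips.
a = T/(0.85 f'_c b) = 200/(0.85 × 6.05 × 13.1) = 2.969 in.
M_n = T(d − a/2) = 200 × (12.5 − 1.4845) = 2203.1 kip·in.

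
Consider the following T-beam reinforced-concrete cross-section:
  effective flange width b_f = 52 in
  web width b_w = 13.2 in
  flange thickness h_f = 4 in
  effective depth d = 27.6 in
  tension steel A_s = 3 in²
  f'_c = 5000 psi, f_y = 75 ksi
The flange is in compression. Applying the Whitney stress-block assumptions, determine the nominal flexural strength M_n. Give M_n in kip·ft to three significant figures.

M_n ≈ 508 kip·ft

Tension: T = A_s f_y = 3 × 75 = 225 kips.
Try a within the flange: a = T/(0.85 f'_c b_f) = 225/(0.85 × 5 × 52) = 1.018 in.
Since a = 1.018 ≤ h_f = 4 in, the stress block lies entirely in the flange; analyse as a rectangular beam of width b_f.
M_n = T(d − a/2) = 225 × (27.6 − 0.509) = 6095.5 kip·in.
M_n = 6095.5/12 = 507.96 kip·ft.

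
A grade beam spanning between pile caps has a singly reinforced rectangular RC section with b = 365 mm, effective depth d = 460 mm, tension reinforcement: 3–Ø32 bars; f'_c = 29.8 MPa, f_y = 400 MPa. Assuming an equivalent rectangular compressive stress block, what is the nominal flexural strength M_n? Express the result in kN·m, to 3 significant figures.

A_s = 3 × 804 = 2412 mm².
T = A_s f_y = 2412 × 400 = 964800 N = 964.8 kN.
From C = T: a = T/(0.85 f'_c b) = 964800/(0.85 × 29.8 × 365) = 104.35 mm.
M_n = T(d − a/2) = 964.8 kN × (460 − 52.175) mm = 393.47 kN·m.

M_n ≈ 393 kN·m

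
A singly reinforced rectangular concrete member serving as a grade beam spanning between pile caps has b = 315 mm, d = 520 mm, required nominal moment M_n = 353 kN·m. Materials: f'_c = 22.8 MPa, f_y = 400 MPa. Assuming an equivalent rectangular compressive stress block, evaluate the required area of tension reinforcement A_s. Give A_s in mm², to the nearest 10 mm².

A_s ≈ 1930 mm²

With M_n = 0.85 f'_c a b (d − a/2), solve the quadratic for a:
a = d − √(d² − 2M_n/(0.85 f'_c b)) = 520 − √(520² − 2 × 353×10⁶/(0.85 × 22.8 × 315)) = 126.62 mm.
A_s = 0.85 f'_c a b / f_y = 0.85 × 22.8 × 126.62 × 315 / 400 = 1932.4 mm².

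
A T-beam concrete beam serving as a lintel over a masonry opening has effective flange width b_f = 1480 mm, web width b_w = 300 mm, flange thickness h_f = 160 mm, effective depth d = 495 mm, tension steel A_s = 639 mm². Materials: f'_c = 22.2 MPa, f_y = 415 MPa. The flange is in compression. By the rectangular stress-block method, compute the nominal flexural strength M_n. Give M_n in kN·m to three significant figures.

M_n ≈ 130 kN·m

Tension: T = A_s f_y = 639 × 415 = 265185 N.
Try a within the flange: a = T/(0.85 f'_c b_f) = 265185/(0.85 × 22.2 × 1480) = 9.50 mm.
Since a = 9.50 ≤ h_f = 160 mm, the stress block lies entirely in the flange; analyse as a rectangular beam of width b_f.
M_n = T(d − a/2) = 265185 × (495 − 4.75) = 130.01 × 10⁶ N·mm.
M_n = 130.01 kN·m.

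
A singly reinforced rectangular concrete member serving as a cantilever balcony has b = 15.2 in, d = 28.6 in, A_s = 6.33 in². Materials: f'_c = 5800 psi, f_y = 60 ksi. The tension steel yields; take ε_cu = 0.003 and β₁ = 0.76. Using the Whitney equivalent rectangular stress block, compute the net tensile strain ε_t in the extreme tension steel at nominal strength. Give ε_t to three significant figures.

ε_t ≈ 0.00987

a = A_s f_y/(0.85 f'_c b) = 5.068 in.
β₁ = 0.76, so c = a/β₁ = 5.068/0.76 = 6.668 in.
From the linear strain diagram with ε_cu = 0.003: ε_t = 0.003 (d − c)/c = 0.003 × (28.6 − 6.668)/6.668 = 0.00987.
Since ε_t ≥ 0.005, the section is tension-controlled.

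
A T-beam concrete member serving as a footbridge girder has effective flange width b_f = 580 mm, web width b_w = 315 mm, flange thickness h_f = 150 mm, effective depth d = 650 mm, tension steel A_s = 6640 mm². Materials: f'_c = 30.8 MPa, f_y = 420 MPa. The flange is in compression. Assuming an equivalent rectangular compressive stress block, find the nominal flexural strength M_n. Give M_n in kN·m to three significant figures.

Tension: T = A_s f_y = 6640 × 420 = 2788800 N.
Try a within the flange: a = T/(0.85 f'_c b_f) = 2788800/(0.85 × 30.8 × 580) = 183.66 mm.
a = 183.66 > h_f = 150 mm: the block extends into the web. Split into flange-overhang and web parts.
C_f = 0.85 f'_c (b_f − b_w) h_f = 0.85 × 30.8 × (580 − 315) × 150 = 1040655 N.
Remaining web compression depth: a_w = (T − C_f)/(0.85 f'_c b_w) = (2788800 − 1040655)/(0.85 × 30.8 × 315) = 211.98 mm.
M_n = C_f(d − h_f/2) + (T − C_f)(d − a_w/2) = 1040655 × (650 − 75) + 1748145 × (650 − 105.99) = 598.38 + 951.01 = 1549.39 × 10⁶ N·mm.
M_n = 1549.39 kN·m.

M_n ≈ 1550 kN·m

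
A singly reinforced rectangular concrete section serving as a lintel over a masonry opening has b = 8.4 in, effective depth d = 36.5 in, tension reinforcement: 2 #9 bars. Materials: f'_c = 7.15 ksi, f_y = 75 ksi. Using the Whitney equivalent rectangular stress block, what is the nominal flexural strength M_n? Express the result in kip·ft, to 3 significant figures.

M_n ≈ 438 kip·ft

A_s = 2 × 1 = 2 in².
T = A_s f_y = 2 × 75 = 150 kips.
a = T/(0.85 f'_c b) = 150/(0.85 × 7.15 × 8.4) = 2.938 in.
M_n = T(d − a/2) = 150 × (36.5 − 1.469) = 5254.7 kip·in = 5254.7/12 = 437.89 kip·ft.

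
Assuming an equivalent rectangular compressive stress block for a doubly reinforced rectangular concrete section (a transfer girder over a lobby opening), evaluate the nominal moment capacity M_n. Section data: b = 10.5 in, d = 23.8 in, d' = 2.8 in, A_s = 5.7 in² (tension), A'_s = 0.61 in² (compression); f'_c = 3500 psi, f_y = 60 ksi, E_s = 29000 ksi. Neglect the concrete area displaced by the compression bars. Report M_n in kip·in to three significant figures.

M_n ≈ 6540 kip·in

Assume both steels yield.
a = (A_s − A'_s) f_y/(0.85 f'_c b) = (5.7 − 0.61) × 60/(0.85 × 3.5 × 10.5) = 9.777 in.
c = a/β₁ = 9.777/0.85 = 11.502 in; ε'_s = 0.003(c − d')/c = 0.0023 ≥ ε_y = 0.0021, so the compression steel yields.
M_n = (A_s − A'_s) f_y (d − a/2) + A'_s f_y (d − d') = 305.4 × (23.8 − 4.8885) + 36.6 × (23.8 − 2.8) = 5775.6 + 768.6 = 6544.2 kip·in.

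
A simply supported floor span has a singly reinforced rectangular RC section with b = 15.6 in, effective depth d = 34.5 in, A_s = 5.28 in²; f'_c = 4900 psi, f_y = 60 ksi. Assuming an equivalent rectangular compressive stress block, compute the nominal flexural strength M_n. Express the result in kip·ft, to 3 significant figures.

M_n ≈ 846 kip·ft

T = A_s f_y = 5.28 × 60 = 316.8 kips.
a = T/(0.85 f'_c b) = 316.8/(0.85 × 4.9 × 15.6) = 4.876 in.
M_n = T(d − a/2) = 316.8 × (34.5 − 2.438) = 10157.2 kip·in = 10157.2/12 = 846.43 kip·ft.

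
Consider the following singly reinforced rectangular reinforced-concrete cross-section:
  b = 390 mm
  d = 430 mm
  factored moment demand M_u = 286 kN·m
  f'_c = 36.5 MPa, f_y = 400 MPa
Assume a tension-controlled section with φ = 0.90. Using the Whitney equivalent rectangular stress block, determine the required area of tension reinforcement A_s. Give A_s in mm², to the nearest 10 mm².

M_n = M_u/φ = 286/0.90 = 317.778 kN·m.
With M_n = 0.85 f'_c a b (d − a/2), solve the quadratic for a:
a = d − √(d² − 2M_n/(0.85 f'_c b)) = 430 − √(430² − 2 × 317.778×10⁶/(0.85 × 36.5 × 390)) = 66.17 mm.
A_s = 0.85 f'_c a b / f_y = 0.85 × 36.5 × 66.17 × 390 / 400 = 2001.6 mm².

A_s ≈ 2000 mm²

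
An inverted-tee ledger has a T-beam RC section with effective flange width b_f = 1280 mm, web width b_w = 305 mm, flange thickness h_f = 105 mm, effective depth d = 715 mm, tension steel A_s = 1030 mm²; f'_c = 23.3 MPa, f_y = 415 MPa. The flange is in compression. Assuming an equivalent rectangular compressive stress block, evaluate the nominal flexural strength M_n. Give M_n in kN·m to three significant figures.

Tension: T = A_s f_y = 1030 × 415 = 427450 N.
Try a within the flange: a = T/(0.85 f'_c b_f) = 427450/(0.85 × 23.3 × 1280) = 16.86 mm.
Since a = 16.86 ≤ h_f = 105 mm, the stress block lies entirely in the flange; analyse as a rectangular beam of width b_f.
M_n = T(d − a/2) = 427450 × (715 − 8.43) = 302.02 × 10⁶ N·mm.
M_n = 302.02 kN·m.

M_n ≈ 302 kN·m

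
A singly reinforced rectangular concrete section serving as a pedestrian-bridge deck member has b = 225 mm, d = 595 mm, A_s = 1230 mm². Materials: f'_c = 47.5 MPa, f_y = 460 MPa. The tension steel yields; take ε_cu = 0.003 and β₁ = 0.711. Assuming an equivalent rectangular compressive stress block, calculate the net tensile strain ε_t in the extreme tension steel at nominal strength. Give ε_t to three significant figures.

ε_t ≈ 0.0174

a = A_s f_y/(0.85 f'_c b) = 62.28 mm.
β₁ = 0.711, so c = a/β₁ = 62.28/0.711 = 87.59 mm.
From the linear strain diagram with ε_cu = 0.003: ε_t = 0.003 (d − c)/c = 0.003 × (595 − 87.59)/87.59 = 0.0174.
Since ε_t ≥ 0.005, the section is tension-controlled.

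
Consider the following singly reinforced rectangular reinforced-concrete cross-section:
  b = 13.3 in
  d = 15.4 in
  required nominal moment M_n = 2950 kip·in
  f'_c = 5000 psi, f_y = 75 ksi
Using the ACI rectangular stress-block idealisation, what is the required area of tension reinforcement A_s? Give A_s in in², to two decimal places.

From M_n = 0.85 f'_c a b (d − a/2):
a = d − √(d² − 2M_n/(0.85 f'_c b)) = 15.4 − √(15.4² − 2 × 2950/(0.85 × 5 × 13.3)) = 3.877 in.
A_s = 0.85 f'_c a b / f_y = 0.85 × 5 × 3.877 × 13.3 / 75 = 2.922 in².

A_s ≈ 2.92 in²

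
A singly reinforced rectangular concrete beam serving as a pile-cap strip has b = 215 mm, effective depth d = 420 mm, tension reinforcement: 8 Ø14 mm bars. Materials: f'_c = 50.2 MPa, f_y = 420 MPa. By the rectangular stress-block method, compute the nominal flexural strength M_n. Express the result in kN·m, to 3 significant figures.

A_s = 8 × 154 = 1232 mm².
T = A_s f_y = 1232 × 420 = 517440 N = 517.44 kN.
From C = T: a = T/(0.85 f'_c b) = 517440/(0.85 × 50.2 × 215) = 56.40 mm.
M_n = T(d − a/2) = 517.44 kN × (420 − 28.2) mm = 202.73 kN·m.

M_n ≈ 203 kN·m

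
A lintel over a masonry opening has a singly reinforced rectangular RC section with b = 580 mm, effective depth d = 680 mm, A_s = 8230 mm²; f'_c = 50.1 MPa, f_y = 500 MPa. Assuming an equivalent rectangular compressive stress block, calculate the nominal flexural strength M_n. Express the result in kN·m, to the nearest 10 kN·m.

M_n ≈ 2460 kN·m

T = A_s f_y = 8230 × 500 = 4115000 N = 4115 kN.
From C = T: a = T/(0.85 f'_c b) = 4115000/(0.85 × 50.1 × 580) = 166.60 mm.
M_n = T(d − a/2) = 4115 kN × (680 − 83.3) mm = 2455.42 kN·m.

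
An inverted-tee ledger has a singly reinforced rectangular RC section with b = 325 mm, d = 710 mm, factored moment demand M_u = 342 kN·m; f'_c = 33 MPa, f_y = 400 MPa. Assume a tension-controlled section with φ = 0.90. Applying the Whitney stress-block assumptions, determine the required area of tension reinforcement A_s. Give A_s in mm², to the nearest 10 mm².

M_n = M_u/φ = 342/0.90 = 380 kN·m.
With M_n = 0.85 f'_c a b (d − a/2), solve the quadratic for a:
a = d − √(d² − 2M_n/(0.85 f'_c b)) = 710 − √(710² − 2 × 380×10⁶/(0.85 × 33 × 325)) = 61.36 mm.
A_s = 0.85 f'_c a b / f_y = 0.85 × 33 × 61.36 × 325 / 400 = 1398.4 mm².

A_s ≈ 1400 mm²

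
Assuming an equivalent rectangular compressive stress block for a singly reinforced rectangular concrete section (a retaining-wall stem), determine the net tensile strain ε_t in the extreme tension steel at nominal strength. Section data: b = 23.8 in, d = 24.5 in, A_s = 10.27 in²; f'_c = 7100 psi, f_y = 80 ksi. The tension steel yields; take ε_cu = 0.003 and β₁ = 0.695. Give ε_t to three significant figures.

a = A_s f_y/(0.85 f'_c b) = 5.720 in.
β₁ = 0.695, so c = a/β₁ = 5.720/0.695 = 8.230 in.
From the linear strain diagram with ε_cu = 0.003: ε_t = 0.003 (d − c)/c = 0.003 × (24.5 − 8.230)/8.230 = 0.00593.
Since ε_t ≥ 0.005, the section is tension-controlled.

ε_t ≈ 0.00593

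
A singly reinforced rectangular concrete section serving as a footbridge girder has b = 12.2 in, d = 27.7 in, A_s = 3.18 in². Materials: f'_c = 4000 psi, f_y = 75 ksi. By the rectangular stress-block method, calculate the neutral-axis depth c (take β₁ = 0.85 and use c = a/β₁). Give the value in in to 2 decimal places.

c ≈ 6.76 in

T = A_s f_y = 3.18 × 75 = 238.5 kips.
a = T/(0.85 f'_c b) = 238.5/(0.85 × 4 × 12.2) = 5.7498 in.
With β₁ = 0.85, c = a/β₁ = 5.7498/0.85 = 6.76 in.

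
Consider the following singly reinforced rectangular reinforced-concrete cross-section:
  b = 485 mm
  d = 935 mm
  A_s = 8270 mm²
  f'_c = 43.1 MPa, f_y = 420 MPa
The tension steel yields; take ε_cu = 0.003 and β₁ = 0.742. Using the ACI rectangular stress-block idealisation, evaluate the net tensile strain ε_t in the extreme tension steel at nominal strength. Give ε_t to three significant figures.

a = A_s f_y/(0.85 f'_c b) = 195.49 mm.
β₁ = 0.742, so c = a/β₁ = 195.49/0.742 = 263.46 mm.
From the linear strain diagram with ε_cu = 0.003: ε_t = 0.003 (d − c)/c = 0.003 × (935 − 263.46)/263.46 = 0.00765.
Since ε_t ≥ 0.005, the section is tension-controlled.

ε_t ≈ 0.00765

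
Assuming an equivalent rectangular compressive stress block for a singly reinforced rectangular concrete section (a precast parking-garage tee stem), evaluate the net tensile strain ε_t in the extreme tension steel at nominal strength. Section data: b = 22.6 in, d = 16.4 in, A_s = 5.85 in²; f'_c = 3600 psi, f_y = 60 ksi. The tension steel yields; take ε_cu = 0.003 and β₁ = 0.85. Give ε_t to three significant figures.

ε_t ≈ 0.00524

a = A_s f_y/(0.85 f'_c b) = 5.075 in.
β₁ = 0.85, so c = a/β₁ = 5.075/0.85 = 5.971 in.
From the linear strain diagram with ε_cu = 0.003: ε_t = 0.003 (d − c)/c = 0.003 × (16.4 − 5.971)/5.971 = 0.00524.
Since ε_t ≥ 0.005, the section is tension-controlled.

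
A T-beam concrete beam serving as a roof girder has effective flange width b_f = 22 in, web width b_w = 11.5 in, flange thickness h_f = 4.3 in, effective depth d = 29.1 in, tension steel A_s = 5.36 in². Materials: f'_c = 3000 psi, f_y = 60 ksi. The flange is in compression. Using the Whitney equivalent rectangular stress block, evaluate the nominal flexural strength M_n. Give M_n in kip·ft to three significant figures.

M_n ≈ 699 kip·ft

Tension: T = A_s f_y = 5.36 × 60 = 321.6 kips.
Try a within the flange: a = T/(0.85 f'_c b_f) = 321.6/(0.85 × 3 × 22) = 5.733 in.
a = 5.733 > h_f = 4.3 in: the block extends into the web. Split into flange-overhang and web parts.
C_f = 0.85 f'_c (b_f − b_w) h_f = 0.85 × 3 × (22 − 11.5) × 4.3 = 115.1 kips.
Remaining web compression depth: a_w = (T − C_f)/(0.85 f'_c b_w) = (321.6 − 115.1)/(0.85 × 3 × 11.5) = 7.042 in.
M_n = C_f(d − h_f/2) + (T − C_f)(d − a_w/2) = 115.1 × (29.1 − 2.15) + 206.5 × (29.1 − 3.521) = 3101.9 + 5282.1 = 8384.0 kip·in.
M_n = 8384.0/12 = 698.67 kip·ft.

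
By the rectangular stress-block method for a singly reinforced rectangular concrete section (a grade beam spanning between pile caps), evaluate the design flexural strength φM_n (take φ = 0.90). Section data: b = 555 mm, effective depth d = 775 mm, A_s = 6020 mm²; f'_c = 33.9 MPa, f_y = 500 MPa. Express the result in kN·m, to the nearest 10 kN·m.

φM_n ≈ 1840 kN·m

T = A_s f_y = 6020 × 500 = 3010000 N = 3010 kN.
From C = T: a = T/(0.85 f'_c b) = 3010000/(0.85 × 33.9 × 555) = 188.22 mm.
M_n = T(d − a/2) = 3010 kN × (775 − 94.11) mm = 2049.48 kN·m.
φM_n = 0.90 × 2049.48 = 1844.53 kN·m.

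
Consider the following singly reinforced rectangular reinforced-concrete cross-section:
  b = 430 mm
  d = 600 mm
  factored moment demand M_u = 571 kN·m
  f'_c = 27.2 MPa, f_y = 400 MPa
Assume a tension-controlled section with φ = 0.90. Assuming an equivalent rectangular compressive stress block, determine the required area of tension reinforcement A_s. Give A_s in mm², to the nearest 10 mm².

M_n = M_u/φ = 571/0.90 = 634.444 kN·m.
With M_n = 0.85 f'_c a b (d − a/2), solve the quadratic for a:
a = d − √(d² − 2M_n/(0.85 f'_c b)) = 600 − √(600² − 2 × 634.444×10⁶/(0.85 × 27.2 × 430)) = 117.96 mm.
A_s = 0.85 f'_c a b / f_y = 0.85 × 27.2 × 117.96 × 430 / 400 = 2931.8 mm².

A_s ≈ 2930 mm²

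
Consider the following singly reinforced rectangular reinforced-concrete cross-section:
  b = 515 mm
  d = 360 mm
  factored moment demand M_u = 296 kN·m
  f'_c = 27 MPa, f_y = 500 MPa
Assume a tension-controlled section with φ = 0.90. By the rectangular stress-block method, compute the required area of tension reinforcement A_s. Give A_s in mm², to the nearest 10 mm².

M_n = M_u/φ = 296/0.90 = 328.889 kN·m.
With M_n = 0.85 f'_c a b (d − a/2), solve the quadratic for a:
a = d − √(d² − 2M_n/(0.85 f'_c b)) = 360 − √(360² − 2 × 328.889×10⁶/(0.85 × 27 × 515)) = 88.07 mm.
A_s = 0.85 f'_c a b / f_y = 0.85 × 27 × 88.07 × 515 / 500 = 2081.8 mm².

A_s ≈ 2080 mm²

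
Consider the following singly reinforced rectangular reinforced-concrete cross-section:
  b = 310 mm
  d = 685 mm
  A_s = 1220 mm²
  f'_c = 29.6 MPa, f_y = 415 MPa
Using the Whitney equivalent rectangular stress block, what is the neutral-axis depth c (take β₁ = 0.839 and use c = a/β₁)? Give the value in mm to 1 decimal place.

c ≈ 77.4 mm

T = A_s f_y = 1220 × 415 = 506300 N = 506.3 kN.
Setting C = 0.85 f'_c a b equal to T: a = 506300/(0.85 × 29.6 × 310) = 64.914 mm.
With β₁ = 0.839, c = a/β₁ = 64.914/0.839 = 77.4 mm.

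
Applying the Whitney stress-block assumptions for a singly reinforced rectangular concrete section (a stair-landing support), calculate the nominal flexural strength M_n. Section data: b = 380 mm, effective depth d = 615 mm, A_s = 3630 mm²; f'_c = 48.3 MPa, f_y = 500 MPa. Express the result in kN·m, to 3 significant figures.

M_n ≈ 1010 kN·m

T = A_s f_y = 3630 × 500 = 1815000 N = 1815 kN.
From C = T: a = T/(0.85 f'_c b) = 1815000/(0.85 × 48.3 × 380) = 116.34 mm.
M_n = T(d − a/2) = 1815 kN × (615 − 58.17) mm = 1010.65 kN·m.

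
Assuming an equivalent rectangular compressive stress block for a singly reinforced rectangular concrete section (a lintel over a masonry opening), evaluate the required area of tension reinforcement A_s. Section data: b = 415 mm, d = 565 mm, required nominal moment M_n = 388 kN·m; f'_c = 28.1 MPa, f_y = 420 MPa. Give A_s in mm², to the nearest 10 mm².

With M_n = 0.85 f'_c a b (d − a/2), solve the quadratic for a:
a = d − √(d² − 2M_n/(0.85 f'_c b)) = 565 − √(565² − 2 × 388×10⁶/(0.85 × 28.1 × 415)) = 74.15 mm.
A_s = 0.85 f'_c a b / f_y = 0.85 × 28.1 × 74.15 × 415 / 420 = 1750.0 mm².

A_s ≈ 1750 mm²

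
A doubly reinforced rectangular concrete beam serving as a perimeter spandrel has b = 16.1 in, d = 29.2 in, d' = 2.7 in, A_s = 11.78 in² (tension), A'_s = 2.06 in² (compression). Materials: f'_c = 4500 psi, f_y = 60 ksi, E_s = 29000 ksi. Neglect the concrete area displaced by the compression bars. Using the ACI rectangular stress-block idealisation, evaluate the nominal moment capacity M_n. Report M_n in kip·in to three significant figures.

M_n ≈ 17500 kip·in

Assume both steels yield.
a = (A_s − A'_s) f_y/(0.85 f'_c b) = (11.78 − 2.06) × 60/(0.85 × 4.5 × 16.1) = 9.470 in.
c = a/β₁ = 9.470/0.825 = 11.479 in; ε'_s = 0.003(c − d')/c = 0.0023 ≥ ε_y = 0.0021, so the compression steel yields.
M_n = (A_s − A'_s) f_y (d − a/2) + A'_s f_y (d − d') = 583.2 × (29.2 − 4.735) + 123.6 × (29.2 − 2.7) = 14268.0 + 3275.4 = 17543.4 kip·in.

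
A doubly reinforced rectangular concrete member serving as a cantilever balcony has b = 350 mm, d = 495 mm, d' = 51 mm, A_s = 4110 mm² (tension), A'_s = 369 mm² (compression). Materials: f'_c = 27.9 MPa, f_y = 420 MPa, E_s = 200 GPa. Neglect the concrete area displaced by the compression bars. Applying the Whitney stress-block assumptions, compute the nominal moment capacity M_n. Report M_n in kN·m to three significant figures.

Assume both tension and compression steel yield.
Net tension couple steel: A_s − A'_s = 3741 mm².
a = (A_s − A'_s) f_y / (0.85 f'_c b) = 1571220/(0.85 × 27.9 × 350) = 189.30 mm.
c = a/β₁ = 189.30/0.85 = 222.71 mm; ε'_s = 0.003(c − d')/c = 0.0023 ≥ f_y/E_s = 0.0021, so compression steel does yield.
M_n = (A_s − A'_s) f_y (d − a/2) + A'_s f_y (d − d') = [1571220 × (495 − 94.65) + 154980 × (495 − 51)] × 10⁻⁶ = 629.04 + 68.81 = 697.85 kN·m.

M_n ≈ 698 kN·m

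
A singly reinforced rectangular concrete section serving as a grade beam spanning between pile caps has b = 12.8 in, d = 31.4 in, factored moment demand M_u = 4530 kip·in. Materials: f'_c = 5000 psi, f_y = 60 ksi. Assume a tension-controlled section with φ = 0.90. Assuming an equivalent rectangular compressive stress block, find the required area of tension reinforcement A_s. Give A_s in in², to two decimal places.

A_s ≈ 2.81 in²

M_n = M_u/φ = 4530/0.90 = 5033.33 kip·in.
From M_n = 0.85 f'_c a b (d − a/2):
a = d − √(d² − 2M_n/(0.85 f'_c b)) = 31.4 − √(31.4² − 2 × 5033.33/(0.85 × 5 × 12.8)) = 3.100 in.
A_s = 0.85 f'_c a b / f_y = 0.85 × 5 × 3.100 × 12.8 / 60 = 2.811 in².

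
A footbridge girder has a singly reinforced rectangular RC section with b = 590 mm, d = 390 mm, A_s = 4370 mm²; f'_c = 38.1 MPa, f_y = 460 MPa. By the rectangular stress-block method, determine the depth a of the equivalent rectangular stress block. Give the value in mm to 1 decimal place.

T = A_s f_y = 4370 × 460 = 2010200 N = 2010.2 kN.
Setting C = 0.85 f'_c a b equal to T: a = 2010200/(0.85 × 38.1 × 590) = 105.2 mm.

a ≈ 105.2 mm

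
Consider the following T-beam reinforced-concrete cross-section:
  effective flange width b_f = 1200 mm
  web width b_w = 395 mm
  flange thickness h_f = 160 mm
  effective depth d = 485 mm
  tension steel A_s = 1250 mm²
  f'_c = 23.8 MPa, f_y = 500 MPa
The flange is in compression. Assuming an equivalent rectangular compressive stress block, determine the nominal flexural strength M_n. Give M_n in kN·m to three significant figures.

M_n ≈ 295 kN·m

Tension: T = A_s f_y = 1250 × 500 = 625000 N.
Try a within the flange: a = T/(0.85 f'_c b_f) = 625000/(0.85 × 23.8 × 1200) = 25.75 mm.
Since a = 25.75 ≤ h_f = 160 mm, the stress block lies entirely in the flange; analyse as a rectangular beam of width b_f.
M_n = T(d − a/2) = 625000 × (485 − 12.875) = 295.08 × 10⁶ N·mm.
M_n = 295.08 kN·m.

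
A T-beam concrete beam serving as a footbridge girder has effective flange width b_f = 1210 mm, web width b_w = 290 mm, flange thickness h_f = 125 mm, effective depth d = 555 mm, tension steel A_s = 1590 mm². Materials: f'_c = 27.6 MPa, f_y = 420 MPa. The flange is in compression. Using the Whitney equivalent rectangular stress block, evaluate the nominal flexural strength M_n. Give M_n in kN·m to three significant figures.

Tension: T = A_s f_y = 1590 × 420 = 667800 N.
Try a within the flange: a = T/(0.85 f'_c b_f) = 667800/(0.85 × 27.6 × 1210) = 23.53 mm.
Since a = 23.53 ≤ h_f = 125 mm, the stress block lies entirely in the flange; analyse as a rectangular beam of width b_f.
M_n = T(d − a/2) = 667800 × (555 − 11.765) = 362.77 × 10⁶ N·mm.
M_n = 362.77 kN·m.

M_n ≈ 363 kN·m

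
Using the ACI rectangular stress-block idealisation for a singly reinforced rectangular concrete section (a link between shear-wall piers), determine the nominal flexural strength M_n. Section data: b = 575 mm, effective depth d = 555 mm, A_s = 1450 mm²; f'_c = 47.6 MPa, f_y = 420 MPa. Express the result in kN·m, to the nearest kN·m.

M_n ≈ 330 kN·m

T = A_s f_y = 1450 × 420 = 609000 N = 609 kN.
From C = T: a = T/(0.85 f'_c b) = 609000/(0.85 × 47.6 × 575) = 26.18 mm.
M_n = T(d − a/2) = 609 kN × (555 − 13.09) mm = 330.02 kN·m.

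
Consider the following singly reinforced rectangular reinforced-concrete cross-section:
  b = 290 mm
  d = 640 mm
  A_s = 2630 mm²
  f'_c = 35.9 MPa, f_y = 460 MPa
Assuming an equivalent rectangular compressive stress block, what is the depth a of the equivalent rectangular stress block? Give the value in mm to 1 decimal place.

T = A_s f_y = 2630 × 460 = 1209800 N = 1209.8 kN.
Setting C = 0.85 f'_c a b equal to T: a = 1209800/(0.85 × 35.9 × 290) = 136.7 mm.

a ≈ 136.7 mm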